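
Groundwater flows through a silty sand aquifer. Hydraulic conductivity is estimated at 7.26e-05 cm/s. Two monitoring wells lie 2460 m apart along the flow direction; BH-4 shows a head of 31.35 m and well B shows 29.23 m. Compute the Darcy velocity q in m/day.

5.41e-05

Convert K: 7.26e-05 cm/s × 864 = 0.06273 m/day.
Hydraulic gradient i = (31.35 − 29.23) / 2460 = 2.12 / 2460 = 0.0008618.
Specific discharge q = K · i = 0.06273 × 0.0008618 = 5.406e-05 m/day.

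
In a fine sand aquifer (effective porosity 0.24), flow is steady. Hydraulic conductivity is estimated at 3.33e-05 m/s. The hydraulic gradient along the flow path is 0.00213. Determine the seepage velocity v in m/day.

0.0255

Convert K: 3.33e-05 m/s × 86400 = 2.877 m/day.
Hydraulic gradient i = 0.00213.
Darcy flux q = K · i = 2.877 × 0.002130 = 0.006128 m/day.
Seepage velocity v = q / n_e = 0.006128 / 0.24 = 0.02553 m/day.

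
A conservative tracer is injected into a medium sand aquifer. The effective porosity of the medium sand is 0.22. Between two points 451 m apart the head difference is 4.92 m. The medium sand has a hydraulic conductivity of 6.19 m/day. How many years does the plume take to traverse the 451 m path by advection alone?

Hydraulic gradient i = Δh / L = 4.92 / 451 = 0.01091.
Darcy flux q = K · i = 6.190 × 0.01091 = 0.06753 m/day.
Seepage velocity v = q / n_e = 0.06753 / 0.22 = 0.3069 m/day.
Travel time t = L / v = 451 / 0.3069 = 1469 days = 4.023 years.

4.02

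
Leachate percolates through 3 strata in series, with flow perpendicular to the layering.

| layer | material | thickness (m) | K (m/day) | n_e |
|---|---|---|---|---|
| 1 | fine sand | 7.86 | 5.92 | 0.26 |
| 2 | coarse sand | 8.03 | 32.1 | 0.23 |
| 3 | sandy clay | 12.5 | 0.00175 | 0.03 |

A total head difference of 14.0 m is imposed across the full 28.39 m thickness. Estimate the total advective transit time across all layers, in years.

With flow normal to the layers, continuity requires the same specific discharge q through every layer.
Σ(b_i/K_i) = 7.86/5.92 + 8.03/32.1 + 12.5/0.00175 = 7144 d.
q = Δh / Σ(b_i/K_i) = 14.0 / 7144 = 0.001960 m/day.
In each layer the seepage velocity is v_i = q/n_i, so the layer transit time is t_i = b_i·n_i / q:
  layer 1 (fine sand): t_1 = 7.86 × 0.26 / 0.001960 = 1043 d
  layer 2 (coarse sand): t_2 = 8.03 × 0.23 / 0.001960 = 942.5 d
  layer 3 (sandy clay): t_3 = 12.5 × 0.03 / 0.001960 = 191.4 d
Total t = Σ t_i = 2177 days = 5.960 years.

5.96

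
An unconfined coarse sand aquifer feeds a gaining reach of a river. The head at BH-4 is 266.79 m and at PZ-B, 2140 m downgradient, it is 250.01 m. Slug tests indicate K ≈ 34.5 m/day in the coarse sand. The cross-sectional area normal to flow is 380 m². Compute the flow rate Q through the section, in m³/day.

103

Hydraulic gradient i = (266.79 − 250.01) / 2140 = 16.78 / 2140 = 0.007841.
Darcy's law: Q = K · A · i = 34.50 × 380.0 × 0.007841 = 102.8 m³/day.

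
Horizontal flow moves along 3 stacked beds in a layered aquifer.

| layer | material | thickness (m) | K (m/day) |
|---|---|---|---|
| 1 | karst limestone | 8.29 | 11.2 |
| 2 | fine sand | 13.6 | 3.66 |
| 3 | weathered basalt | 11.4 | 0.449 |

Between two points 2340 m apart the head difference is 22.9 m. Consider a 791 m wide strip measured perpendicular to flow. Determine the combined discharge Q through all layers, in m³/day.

Flow is parallel to layering, so each bed carries its own Darcy discharge and the transmissivities add.
Σ(K_i·b_i) = 11.2×8.29 + 3.66×13.6 + 0.449×11.4 = 147.7 m²/day.
Hydraulic gradient i = Δh / L = 22.9 / 2340 = 0.009786.
Q = Σ(K_i·b_i) · W · i = 147.7 × 791 × 0.009786 = 1144 m³/day.

1140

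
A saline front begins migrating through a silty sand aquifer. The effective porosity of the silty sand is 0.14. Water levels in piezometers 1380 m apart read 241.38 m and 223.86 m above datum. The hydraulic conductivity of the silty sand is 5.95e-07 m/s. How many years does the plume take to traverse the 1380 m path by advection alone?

810

Convert K: 5.95e-07 m/s × 86400 = 0.05141 m/day.
Hydraulic gradient i = (241.38 − 223.86) / 1380 = 17.52 / 1380 = 0.01270.
Darcy flux q = K · i = 0.05141 × 0.01270 = 0.0006527 m/day.
Seepage velocity v = q / n_e = 0.0006527 / 0.14 = 0.004662 m/day.
Travel time t = L / v = 1380 / 0.004662 = 2.960e+05 days = 810.5 years.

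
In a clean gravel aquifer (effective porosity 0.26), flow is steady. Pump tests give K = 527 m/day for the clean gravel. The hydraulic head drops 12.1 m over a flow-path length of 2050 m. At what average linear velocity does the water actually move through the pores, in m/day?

Hydraulic gradient i = Δh / L = 12.1 / 2050 = 0.005902.
Darcy flux q = K · i = 527.0 × 0.005902 = 3.111 m/day.
Seepage velocity v = q / n_e = 3.111 / 0.26 = 11.96 m/day.

12.0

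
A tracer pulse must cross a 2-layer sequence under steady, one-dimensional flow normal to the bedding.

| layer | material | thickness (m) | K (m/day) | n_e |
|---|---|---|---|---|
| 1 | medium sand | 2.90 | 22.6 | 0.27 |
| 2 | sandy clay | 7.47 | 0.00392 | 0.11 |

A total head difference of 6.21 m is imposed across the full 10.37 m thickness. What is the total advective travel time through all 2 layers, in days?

With flow normal to the layers, continuity requires the same specific discharge q through every layer.
Σ(b_i/K_i) = 2.90/22.6 + 7.47/0.00392 = 1906 d.
q = Δh / Σ(b_i/K_i) = 6.21 / 1906 = 0.003259 m/day.
In each layer the seepage velocity is v_i = q/n_i, so the layer transit time is t_i = b_i·n_i / q:
  layer 1 (medium sand): t_1 = 2.90 × 0.27 / 0.003259 = 240.3 d
  layer 2 (sandy clay): t_2 = 7.47 × 0.11 / 0.003259 = 252.2 d
Total t = Σ t_i = 492.5 days.

492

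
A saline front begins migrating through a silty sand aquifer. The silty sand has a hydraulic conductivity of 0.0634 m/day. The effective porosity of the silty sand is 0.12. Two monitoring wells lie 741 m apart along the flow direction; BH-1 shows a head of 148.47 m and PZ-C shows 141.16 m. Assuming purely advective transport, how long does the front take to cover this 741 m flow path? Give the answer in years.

Hydraulic gradient i = (148.47 − 141.16) / 741 = 7.31 / 741 = 0.009865.
Darcy flux q = K · i = 0.06340 × 0.009865 = 0.0006254 m/day.
Seepage velocity v = q / n_e = 0.0006254 / 0.12 = 0.005212 m/day.
Travel time t = L / v = 741 / 0.005212 = 1.422e+05 days = 389.2 years.

389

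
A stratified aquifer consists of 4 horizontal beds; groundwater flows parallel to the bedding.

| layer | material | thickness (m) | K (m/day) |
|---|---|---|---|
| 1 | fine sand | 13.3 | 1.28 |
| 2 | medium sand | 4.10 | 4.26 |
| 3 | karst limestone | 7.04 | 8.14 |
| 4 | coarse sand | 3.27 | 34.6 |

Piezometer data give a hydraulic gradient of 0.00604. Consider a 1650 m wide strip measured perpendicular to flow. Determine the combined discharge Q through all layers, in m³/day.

Flow is parallel to layering, so each bed carries its own Darcy discharge and the transmissivities add.
Σ(K_i·b_i) = 1.28×13.3 + 4.26×4.10 + 8.14×7.04 + 34.6×3.27 = 204.9 m²/day.
Hydraulic gradient i = 0.00604.
Q = Σ(K_i·b_i) · W · i = 204.9 × 1650 × 0.006040 = 2042 m³/day.

2040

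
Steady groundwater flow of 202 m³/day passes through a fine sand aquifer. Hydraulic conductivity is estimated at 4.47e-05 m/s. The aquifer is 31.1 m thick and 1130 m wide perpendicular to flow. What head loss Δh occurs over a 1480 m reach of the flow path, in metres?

Convert K: 4.47e-05 m/s × 86400 = 3.862 m/day.
Cross-sectional area A = 1130 × 31.1 = 35143 m².
From Q = K·A·i, i = Q / (K·A) = 202 / (3.862 × 35143) = 0.001488.
Head loss Δh = i · L = 0.001488 × 1480 = 2.203 m.

2.20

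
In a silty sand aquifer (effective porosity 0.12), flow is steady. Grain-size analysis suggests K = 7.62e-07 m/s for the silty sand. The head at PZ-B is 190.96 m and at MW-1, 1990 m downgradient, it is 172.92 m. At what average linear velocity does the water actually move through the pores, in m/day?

Convert K: 7.62e-07 m/s × 86400 = 0.06584 m/day.
Hydraulic gradient i = (190.96 − 172.92) / 1990 = 18.04 / 1990 = 0.009065.
Darcy flux q = K · i = 0.06584 × 0.009065 = 0.0005968 m/day.
Seepage velocity v = q / n_e = 0.0005968 / 0.12 = 0.004974 m/day.

0.00497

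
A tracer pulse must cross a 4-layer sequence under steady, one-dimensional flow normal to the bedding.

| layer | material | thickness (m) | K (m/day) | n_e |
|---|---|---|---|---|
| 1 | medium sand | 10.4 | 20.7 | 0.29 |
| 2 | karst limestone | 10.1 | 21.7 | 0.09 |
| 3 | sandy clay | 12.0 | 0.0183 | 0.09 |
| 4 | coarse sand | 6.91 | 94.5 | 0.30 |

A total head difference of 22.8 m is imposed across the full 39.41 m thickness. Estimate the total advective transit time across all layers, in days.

204

With flow normal to the layers, continuity requires the same specific discharge q through every layer.
Σ(b_i/K_i) = 10.4/20.7 + 10.1/21.7 + 12.0/0.0183 + 6.91/94.5 = 656.8 d.
q = Δh / Σ(b_i/K_i) = 22.8 / 656.8 = 0.03471 m/day.
In each layer the seepage velocity is v_i = q/n_i, so the layer transit time is t_i = b_i·n_i / q:
  layer 1 (medium sand): t_1 = 10.4 × 0.29 / 0.03471 = 86.88 d
  layer 2 (karst limestone): t_2 = 10.1 × 0.09 / 0.03471 = 26.18 d
  layer 3 (sandy clay): t_3 = 12.0 × 0.09 / 0.03471 = 31.11 d
  layer 4 (coarse sand): t_4 = 6.91 × 0.30 / 0.03471 = 59.72 d
Total t = Σ t_i = 203.9 days.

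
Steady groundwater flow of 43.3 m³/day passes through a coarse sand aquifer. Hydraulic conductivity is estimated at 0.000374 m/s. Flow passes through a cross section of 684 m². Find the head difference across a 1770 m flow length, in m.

Convert K: 0.000374 m/s × 86400 = 32.31 m/day.
From Q = K·A·i, i = Q / (K·A) = 43.3 / (32.31 × 684.0) = 0.001959.
Head loss Δh = i · L = 0.001959 × 1770 = 3.468 m.

3.47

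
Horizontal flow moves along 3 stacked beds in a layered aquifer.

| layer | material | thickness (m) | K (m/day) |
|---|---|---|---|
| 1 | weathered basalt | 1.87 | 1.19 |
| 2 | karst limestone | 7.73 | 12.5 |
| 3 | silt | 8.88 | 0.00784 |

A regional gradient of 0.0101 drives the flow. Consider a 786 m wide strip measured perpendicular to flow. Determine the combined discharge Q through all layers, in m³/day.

Flow is parallel to layering, so each bed carries its own Darcy discharge and the transmissivities add.
Σ(K_i·b_i) = 1.19×1.87 + 12.5×7.73 + 0.00784×8.88 = 98.92 m²/day.
Hydraulic gradient i = 0.0101.
Q = Σ(K_i·b_i) · W · i = 98.92 × 786 × 0.01010 = 785.3 m³/day.

785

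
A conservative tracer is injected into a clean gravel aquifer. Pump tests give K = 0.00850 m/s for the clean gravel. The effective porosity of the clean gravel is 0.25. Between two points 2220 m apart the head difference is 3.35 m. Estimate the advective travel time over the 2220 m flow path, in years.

1.37

Convert K: 0.00850 m/s × 86400 = 734.4 m/day.
Hydraulic gradient i = Δh / L = 3.35 / 2220 = 0.001509.
Darcy flux q = K · i = 734.4 × 0.001509 = 1.108 m/day.
Seepage velocity v = q / n_e = 1.108 / 0.25 = 4.433 m/day.
Travel time t = L / v = 2220 / 4.433 = 500.8 days = 1.371 years.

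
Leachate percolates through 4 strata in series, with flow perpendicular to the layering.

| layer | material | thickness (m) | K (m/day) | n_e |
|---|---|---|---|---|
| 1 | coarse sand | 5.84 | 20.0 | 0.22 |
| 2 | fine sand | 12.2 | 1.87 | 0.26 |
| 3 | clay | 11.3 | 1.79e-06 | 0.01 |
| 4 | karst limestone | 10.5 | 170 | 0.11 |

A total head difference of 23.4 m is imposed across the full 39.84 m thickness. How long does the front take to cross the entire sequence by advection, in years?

4230

With flow normal to the layers, continuity requires the same specific discharge q through every layer.
Σ(b_i/K_i) = 5.84/20.0 + 12.2/1.87 + 11.3/1.79e-06 + 10.5/170 = 6.313e+06 d.
q = Δh / Σ(b_i/K_i) = 23.4 / 6.313e+06 = 3.707e-06 m/day.
In each layer the seepage velocity is v_i = q/n_i, so the layer transit time is t_i = b_i·n_i / q:
  layer 1 (coarse sand): t_1 = 5.84 × 0.22 / 3.707e-06 = 3.466e+05 d
  layer 2 (fine sand): t_2 = 12.2 × 0.26 / 3.707e-06 = 8.557e+05 d
  layer 3 (clay): t_3 = 11.3 × 0.01 / 3.707e-06 = 30485 d
  layer 4 (karst limestone): t_4 = 10.5 × 0.11 / 3.707e-06 = 3.116e+05 d
Total t = Σ t_i = 1.544e+06 days = 4228 years.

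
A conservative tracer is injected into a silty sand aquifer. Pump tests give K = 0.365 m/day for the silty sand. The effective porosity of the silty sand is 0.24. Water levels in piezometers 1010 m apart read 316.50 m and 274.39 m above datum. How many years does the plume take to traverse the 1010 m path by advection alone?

43.6

Hydraulic gradient i = (316.50 − 274.39) / 1010 = 42.11 / 1010 = 0.04169.
Darcy flux q = K · i = 0.3650 × 0.04169 = 0.01522 m/day.
Seepage velocity v = q / n_e = 0.01522 / 0.24 = 0.06341 m/day.
Travel time t = L / v = 1010 / 0.06341 = 15929 days = 43.61 years.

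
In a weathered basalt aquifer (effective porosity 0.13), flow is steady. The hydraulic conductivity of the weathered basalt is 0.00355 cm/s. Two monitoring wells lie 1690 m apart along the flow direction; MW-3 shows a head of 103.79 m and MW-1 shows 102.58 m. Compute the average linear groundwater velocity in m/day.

Convert K: 0.00355 cm/s × 864 = 3.067 m/day.
Hydraulic gradient i = (103.79 − 102.58) / 1690 = 1.21 / 1690 = 0.0007160.
Darcy flux q = K · i = 3.067 × 0.0007160 = 0.002196 m/day.
Seepage velocity v = q / n_e = 0.002196 / 0.13 = 0.01689 m/day.

0.0169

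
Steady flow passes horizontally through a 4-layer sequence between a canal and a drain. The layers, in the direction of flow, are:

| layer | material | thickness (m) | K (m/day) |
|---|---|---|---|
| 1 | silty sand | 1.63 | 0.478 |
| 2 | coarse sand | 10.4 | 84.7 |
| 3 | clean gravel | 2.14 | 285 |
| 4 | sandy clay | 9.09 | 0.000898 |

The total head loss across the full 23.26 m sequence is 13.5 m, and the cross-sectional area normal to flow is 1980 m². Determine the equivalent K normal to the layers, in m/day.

Flow is perpendicular to layering, so the layers act in series and the equivalent K is the thickness-weighted harmonic mean.
Total thickness L = 1.63 + 10.4 + 2.14 + 9.09 = 23.26 m.
Σ(b_i/K_i) = 1.63/0.478 + 10.4/84.7 + 2.14/285 + 9.09/0.000898 = 10126 d.
K_eq = L / Σ(b_i/K_i) = 23.26 / 10126 = 0.002297 m/day.

0.00230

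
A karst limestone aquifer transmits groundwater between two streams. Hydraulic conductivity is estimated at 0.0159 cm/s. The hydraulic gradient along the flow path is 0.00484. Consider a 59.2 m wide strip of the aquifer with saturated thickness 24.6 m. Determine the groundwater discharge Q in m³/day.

Convert K: 0.0159 cm/s × 864 = 13.74 m/day.
Cross-sectional area A = 59.2 × 24.6 = 1456 m².
Hydraulic gradient i = 0.00484.
Darcy's law: Q = K · A · i = 13.74 × 1456 × 0.004840 = 96.83 m³/day.

96.8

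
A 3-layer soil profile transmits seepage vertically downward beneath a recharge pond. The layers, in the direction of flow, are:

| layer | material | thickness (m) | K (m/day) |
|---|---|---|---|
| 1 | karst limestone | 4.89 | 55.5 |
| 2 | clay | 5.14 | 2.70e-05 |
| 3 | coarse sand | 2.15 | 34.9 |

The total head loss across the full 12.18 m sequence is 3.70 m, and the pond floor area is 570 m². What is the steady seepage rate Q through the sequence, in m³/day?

Flow is perpendicular to layering, so the layers act in series and the equivalent K is the thickness-weighted harmonic mean.
Total thickness L = 4.89 + 5.14 + 2.15 = 12.18 m.
Σ(b_i/K_i) = 4.89/55.5 + 5.14/2.70e-05 + 2.15/34.9 = 1.904e+05 d.
K_eq = L / Σ(b_i/K_i) = 12.18 / 1.904e+05 = 6.398e-05 m/day.
Q = K_eq · A · (Δh/L) = 6.398e-05 × 570 × (3.70/12.18) = 0.01108 m³/day.

0.0111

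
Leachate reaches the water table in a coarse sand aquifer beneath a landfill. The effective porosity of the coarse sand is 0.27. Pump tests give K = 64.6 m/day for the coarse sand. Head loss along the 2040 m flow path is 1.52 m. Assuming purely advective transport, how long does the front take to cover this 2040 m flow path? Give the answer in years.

31.3

Hydraulic gradient i = Δh / L = 1.52 / 2040 = 0.0007451.
Darcy flux q = K · i = 64.60 × 0.0007451 = 0.04813 m/day.
Seepage velocity v = q / n_e = 0.04813 / 0.27 = 0.1783 m/day.
Travel time t = L / v = 2040 / 0.1783 = 11443 days = 31.33 years.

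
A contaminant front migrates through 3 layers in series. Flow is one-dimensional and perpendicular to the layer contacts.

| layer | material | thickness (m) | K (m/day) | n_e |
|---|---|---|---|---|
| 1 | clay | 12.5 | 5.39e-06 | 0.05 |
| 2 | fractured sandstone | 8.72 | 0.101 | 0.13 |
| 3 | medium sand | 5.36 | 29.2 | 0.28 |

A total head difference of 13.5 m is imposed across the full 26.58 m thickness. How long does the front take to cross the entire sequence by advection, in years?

With flow normal to the layers, continuity requires the same specific discharge q through every layer.
Σ(b_i/K_i) = 12.5/5.39e-06 + 8.72/0.101 + 5.36/29.2 = 2.319e+06 d.
q = Δh / Σ(b_i/K_i) = 13.5 / 2.319e+06 = 5.821e-06 m/day.
In each layer the seepage velocity is v_i = q/n_i, so the layer transit time is t_i = b_i·n_i / q:
  layer 1 (clay): t_1 = 12.5 × 0.05 / 5.821e-06 = 1.074e+05 d
  layer 2 (fractured sandstone): t_2 = 8.72 × 0.13 / 5.821e-06 = 1.947e+05 d
  layer 3 (medium sand): t_3 = 5.36 × 0.28 / 5.821e-06 = 2.578e+05 d
Total t = Σ t_i = 5.599e+05 days = 1533 years.

1530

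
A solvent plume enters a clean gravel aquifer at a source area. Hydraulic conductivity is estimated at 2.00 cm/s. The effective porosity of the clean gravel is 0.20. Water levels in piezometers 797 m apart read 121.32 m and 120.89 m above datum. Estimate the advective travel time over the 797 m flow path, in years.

0.468

Convert K: 2.00 cm/s × 864 = 1728 m/day.
Hydraulic gradient i = (121.32 − 120.89) / 797 = 0.43 / 797 = 0.0005395.
Darcy flux q = K · i = 1728 × 0.0005395 = 0.9323 m/day.
Seepage velocity v = q / n_e = 0.9323 / 0.20 = 4.661 m/day.
Travel time t = L / v = 797 / 4.661 = 171.0 days = 0.4681 years.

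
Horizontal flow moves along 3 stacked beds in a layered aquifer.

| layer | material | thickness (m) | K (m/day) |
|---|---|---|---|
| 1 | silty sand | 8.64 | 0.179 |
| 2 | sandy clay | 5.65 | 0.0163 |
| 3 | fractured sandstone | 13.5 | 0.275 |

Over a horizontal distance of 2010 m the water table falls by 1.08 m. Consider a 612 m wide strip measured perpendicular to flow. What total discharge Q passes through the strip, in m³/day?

1.76

Flow is parallel to layering, so each bed carries its own Darcy discharge and the transmissivities add.
Σ(K_i·b_i) = 0.179×8.64 + 0.0163×5.65 + 0.275×13.5 = 5.351 m²/day.
Hydraulic gradient i = Δh / L = 1.08 / 2010 = 0.0005373.
Q = Σ(K_i·b_i) · W · i = 5.351 × 612 × 0.0005373 = 1.760 m³/day.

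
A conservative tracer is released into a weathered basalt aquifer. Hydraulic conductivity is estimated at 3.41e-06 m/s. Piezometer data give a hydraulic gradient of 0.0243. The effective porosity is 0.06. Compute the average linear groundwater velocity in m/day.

0.119

Convert K: 3.41e-06 m/s × 86400 = 0.2946 m/day.
Hydraulic gradient i = 0.0243.
Darcy flux q = K · i = 0.2946 × 0.02430 = 0.007159 m/day.
Seepage velocity v = q / n_e = 0.007159 / 0.06 = 0.1193 m/day.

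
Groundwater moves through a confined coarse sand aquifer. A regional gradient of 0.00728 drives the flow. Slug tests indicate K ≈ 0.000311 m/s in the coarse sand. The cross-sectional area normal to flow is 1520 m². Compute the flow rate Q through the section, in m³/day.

Convert K: 0.000311 m/s × 86400 = 26.87 m/day.
Hydraulic gradient i = 0.00728.
Darcy's law: Q = K · A · i = 26.87 × 1520 × 0.007280 = 297.3 m³/day.

297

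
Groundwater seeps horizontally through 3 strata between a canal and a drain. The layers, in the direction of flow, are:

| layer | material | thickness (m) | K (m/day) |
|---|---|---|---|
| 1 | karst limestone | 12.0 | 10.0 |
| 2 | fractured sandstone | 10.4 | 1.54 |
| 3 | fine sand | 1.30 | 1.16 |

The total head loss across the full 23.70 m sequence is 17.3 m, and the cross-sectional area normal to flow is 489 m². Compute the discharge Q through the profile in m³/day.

932

Flow is perpendicular to layering, so the layers act in series and the equivalent K is the thickness-weighted harmonic mean.
Total thickness L = 12.0 + 10.4 + 1.30 = 23.70 m.
Σ(b_i/K_i) = 12.0/10.0 + 10.4/1.54 + 1.30/1.16 = 9.074 d.
K_eq = L / Σ(b_i/K_i) = 23.70 / 9.074 = 2.612 m/day.
Q = K_eq · A · (Δh/L) = 2.612 × 489 × (17.3/23.70) = 932.3 m³/day.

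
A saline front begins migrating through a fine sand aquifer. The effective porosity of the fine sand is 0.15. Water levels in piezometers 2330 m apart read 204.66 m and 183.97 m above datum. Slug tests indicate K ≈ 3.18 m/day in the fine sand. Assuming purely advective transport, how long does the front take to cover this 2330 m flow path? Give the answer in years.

33.9

Hydraulic gradient i = (204.66 − 183.97) / 2330 = 20.69 / 2330 = 0.008880.
Darcy flux q = K · i = 3.180 × 0.008880 = 0.02824 m/day.
Seepage velocity v = q / n_e = 0.02824 / 0.15 = 0.1883 m/day.
Travel time t = L / v = 2330 / 0.1883 = 12377 days = 33.89 years.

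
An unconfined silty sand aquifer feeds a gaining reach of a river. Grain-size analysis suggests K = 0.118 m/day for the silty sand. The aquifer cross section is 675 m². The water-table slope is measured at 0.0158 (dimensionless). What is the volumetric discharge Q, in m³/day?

1.26

Hydraulic gradient i = 0.0158.
Darcy's law: Q = K · A · i = 0.1180 × 675.0 × 0.01580 = 1.258 m³/day.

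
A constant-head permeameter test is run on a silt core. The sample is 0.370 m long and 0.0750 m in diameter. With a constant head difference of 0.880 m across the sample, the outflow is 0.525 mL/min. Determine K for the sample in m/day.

Cross-sectional area A = π·(d/2)² = π × (0.0750/2)² = 0.004418 m².
Convert discharge: 0.525 mL/min = 8.750e-09 m³/s.
Darcy's law rearranged: K = Q·L / (A·Δh) = 8.750e-09 × 0.370 / (0.004418 × 0.880) = 8.328e-07 m/s = 0.07195 m/day.

0.0719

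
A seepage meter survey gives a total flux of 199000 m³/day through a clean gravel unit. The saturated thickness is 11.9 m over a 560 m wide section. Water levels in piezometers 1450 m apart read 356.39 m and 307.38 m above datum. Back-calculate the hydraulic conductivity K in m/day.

Cross-sectional area A = 560 × 11.9 = 6664 m².
Hydraulic gradient i = (356.39 − 307.38) / 1450 = 49.01 / 1450 = 0.03380.
From Q = K·A·i, K = Q / (A·i) = 199000 / (6664 × 0.03380) = 883.5 m/day.

883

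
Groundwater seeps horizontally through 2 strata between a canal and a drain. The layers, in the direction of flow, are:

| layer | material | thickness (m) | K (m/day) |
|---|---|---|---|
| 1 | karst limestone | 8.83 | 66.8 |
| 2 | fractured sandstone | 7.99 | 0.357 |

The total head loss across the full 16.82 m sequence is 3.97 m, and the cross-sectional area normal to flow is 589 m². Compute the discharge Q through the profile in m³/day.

Flow is perpendicular to layering, so the layers act in series and the equivalent K is the thickness-weighted harmonic mean.
Total thickness L = 8.83 + 7.99 = 16.82 m.
Σ(b_i/K_i) = 8.83/66.8 + 7.99/0.357 = 22.51 d.
K_eq = L / Σ(b_i/K_i) = 16.82 / 22.51 = 0.7471 m/day.
Q = K_eq · A · (Δh/L) = 0.7471 × 589 × (3.97/16.82) = 103.9 m³/day.

104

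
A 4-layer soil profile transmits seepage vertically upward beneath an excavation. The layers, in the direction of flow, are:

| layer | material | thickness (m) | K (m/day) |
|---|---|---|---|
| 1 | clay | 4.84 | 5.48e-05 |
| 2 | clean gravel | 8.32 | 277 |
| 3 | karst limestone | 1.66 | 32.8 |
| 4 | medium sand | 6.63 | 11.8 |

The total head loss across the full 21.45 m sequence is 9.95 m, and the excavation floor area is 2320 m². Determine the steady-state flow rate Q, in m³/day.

Flow is perpendicular to layering, so the layers act in series and the equivalent K is the thickness-weighted harmonic mean.
Total thickness L = 4.84 + 8.32 + 1.66 + 6.63 = 21.45 m.
Σ(b_i/K_i) = 4.84/5.48e-05 + 8.32/277 + 1.66/32.8 + 6.63/11.8 = 88322 d.
K_eq = L / Σ(b_i/K_i) = 21.45 / 88322 = 0.0002429 m/day.
Q = K_eq · A · (Δh/L) = 0.0002429 × 2320 × (9.95/21.45) = 0.2614 m³/day.

0.261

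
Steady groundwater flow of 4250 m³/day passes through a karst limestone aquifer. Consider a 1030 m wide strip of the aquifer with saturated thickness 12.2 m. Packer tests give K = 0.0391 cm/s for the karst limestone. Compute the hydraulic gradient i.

Convert K: 0.0391 cm/s × 864 = 33.78 m/day.
Cross-sectional area A = 1030 × 12.2 = 12566 m².
From Q = K·A·i, i = Q / (K·A) = 4250 / (33.78 × 12566) = 0.01001.

0.0100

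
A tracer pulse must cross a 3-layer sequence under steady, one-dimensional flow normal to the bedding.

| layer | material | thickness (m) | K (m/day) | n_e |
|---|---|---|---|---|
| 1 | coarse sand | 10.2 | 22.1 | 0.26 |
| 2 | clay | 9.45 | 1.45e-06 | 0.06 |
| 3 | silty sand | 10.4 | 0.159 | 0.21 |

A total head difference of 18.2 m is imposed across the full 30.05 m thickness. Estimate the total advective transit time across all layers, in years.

With flow normal to the layers, continuity requires the same specific discharge q through every layer.
Σ(b_i/K_i) = 10.2/22.1 + 9.45/1.45e-06 + 10.4/0.159 = 6.517e+06 d.
q = Δh / Σ(b_i/K_i) = 18.2 / 6.517e+06 = 2.793e-06 m/day.
In each layer the seepage velocity is v_i = q/n_i, so the layer transit time is t_i = b_i·n_i / q:
  layer 1 (coarse sand): t_1 = 10.2 × 0.26 / 2.793e-06 = 9.497e+05 d
  layer 2 (clay): t_2 = 9.45 × 0.06 / 2.793e-06 = 2.030e+05 d
  layer 3 (silty sand): t_3 = 10.4 × 0.21 / 2.793e-06 = 7.821e+05 d
Total t = Σ t_i = 1.935e+06 days = 5297 years.

5300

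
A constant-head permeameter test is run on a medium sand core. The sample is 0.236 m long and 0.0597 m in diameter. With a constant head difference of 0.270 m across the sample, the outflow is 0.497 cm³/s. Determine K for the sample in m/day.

Cross-sectional area A = π·(d/2)² = π × (0.0597/2)² = 0.002799 m².
Convert discharge: 0.497 cm³/s = 4.970e-07 m³/s.
Darcy's law rearranged: K = Q·L / (A·Δh) = 4.970e-07 × 0.236 / (0.002799 × 0.270) = 0.0001552 m/s = 13.41 m/day.

13.4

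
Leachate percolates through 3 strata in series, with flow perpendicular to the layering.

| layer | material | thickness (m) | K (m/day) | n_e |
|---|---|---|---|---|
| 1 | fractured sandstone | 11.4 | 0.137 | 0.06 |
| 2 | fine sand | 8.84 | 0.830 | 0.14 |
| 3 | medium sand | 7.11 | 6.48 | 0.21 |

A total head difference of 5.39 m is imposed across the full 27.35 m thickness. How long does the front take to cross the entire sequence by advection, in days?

60.2

With flow normal to the layers, continuity requires the same specific discharge q through every layer.
Σ(b_i/K_i) = 11.4/0.137 + 8.84/0.830 + 7.11/6.48 = 94.96 d.
q = Δh / Σ(b_i/K_i) = 5.39 / 94.96 = 0.05676 m/day.
In each layer the seepage velocity is v_i = q/n_i, so the layer transit time is t_i = b_i·n_i / q:
  layer 1 (fractured sandstone): t_1 = 11.4 × 0.06 / 0.05676 = 12.05 d
  layer 2 (fine sand): t_2 = 8.84 × 0.14 / 0.05676 = 21.80 d
  layer 3 (medium sand): t_3 = 7.11 × 0.21 / 0.05676 = 26.31 d
Total t = Σ t_i = 60.16 days.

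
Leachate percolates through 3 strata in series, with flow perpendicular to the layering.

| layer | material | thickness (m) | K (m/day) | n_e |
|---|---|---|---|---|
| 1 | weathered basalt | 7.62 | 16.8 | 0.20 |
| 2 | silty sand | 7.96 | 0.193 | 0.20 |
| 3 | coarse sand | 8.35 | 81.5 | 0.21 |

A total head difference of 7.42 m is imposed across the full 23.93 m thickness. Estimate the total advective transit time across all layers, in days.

With flow normal to the layers, continuity requires the same specific discharge q through every layer.
Σ(b_i/K_i) = 7.62/16.8 + 7.96/0.193 + 8.35/81.5 = 41.80 d.
q = Δh / Σ(b_i/K_i) = 7.42 / 41.80 = 0.1775 m/day.
In each layer the seepage velocity is v_i = q/n_i, so the layer transit time is t_i = b_i·n_i / q:
  layer 1 (weathered basalt): t_1 = 7.62 × 0.20 / 0.1775 = 8.585 d
  layer 2 (silty sand): t_2 = 7.96 × 0.20 / 0.1775 = 8.968 d
  layer 3 (coarse sand): t_3 = 8.35 × 0.21 / 0.1775 = 9.878 d
Total t = Σ t_i = 27.43 days.

27.4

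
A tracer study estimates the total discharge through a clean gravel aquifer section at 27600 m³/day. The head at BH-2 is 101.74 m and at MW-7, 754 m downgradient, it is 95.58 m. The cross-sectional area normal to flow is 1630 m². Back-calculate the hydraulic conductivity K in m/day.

Hydraulic gradient i = (101.74 − 95.58) / 754 = 6.16 / 754 = 0.008170.
From Q = K·A·i, K = Q / (A·i) = 27600 / (1630 × 0.008170) = 2073 m/day.

2070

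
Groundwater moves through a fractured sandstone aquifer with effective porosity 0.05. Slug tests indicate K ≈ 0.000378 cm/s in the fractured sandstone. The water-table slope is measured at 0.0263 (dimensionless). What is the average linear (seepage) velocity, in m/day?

0.172

Convert K: 0.000378 cm/s × 864 = 0.3266 m/day.
Hydraulic gradient i = 0.0263.
Darcy flux q = K · i = 0.3266 × 0.02630 = 0.008589 m/day.
Seepage velocity v = q / n_e = 0.008589 / 0.05 = 0.1718 m/day.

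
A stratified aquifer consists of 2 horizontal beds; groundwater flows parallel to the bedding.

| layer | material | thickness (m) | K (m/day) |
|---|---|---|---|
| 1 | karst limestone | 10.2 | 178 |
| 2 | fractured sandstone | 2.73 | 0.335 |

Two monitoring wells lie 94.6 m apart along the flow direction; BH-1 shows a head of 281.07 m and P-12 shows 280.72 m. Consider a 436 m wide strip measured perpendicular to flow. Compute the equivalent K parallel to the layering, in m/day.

Flow is parallel to layering, so each bed carries its own Darcy discharge and the transmissivities add.
Σ(K_i·b_i) = 178×10.2 + 0.335×2.73 = 1817 m²/day.
Total thickness b = 12.93 m, so K_eq = Σ(K_i·b_i)/b = 140.5 m/day.

140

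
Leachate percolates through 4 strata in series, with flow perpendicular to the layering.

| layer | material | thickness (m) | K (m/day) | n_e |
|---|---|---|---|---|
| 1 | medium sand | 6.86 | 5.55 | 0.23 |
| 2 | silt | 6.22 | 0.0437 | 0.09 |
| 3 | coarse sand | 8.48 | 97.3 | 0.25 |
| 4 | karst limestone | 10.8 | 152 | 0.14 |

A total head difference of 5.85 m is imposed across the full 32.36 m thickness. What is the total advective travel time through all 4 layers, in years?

0.388

With flow normal to the layers, continuity requires the same specific discharge q through every layer.
Σ(b_i/K_i) = 6.86/5.55 + 6.22/0.0437 + 8.48/97.3 + 10.8/152 = 143.7 d.
q = Δh / Σ(b_i/K_i) = 5.85 / 143.7 = 0.04070 m/day.
In each layer the seepage velocity is v_i = q/n_i, so the layer transit time is t_i = b_i·n_i / q:
  layer 1 (medium sand): t_1 = 6.86 × 0.23 / 0.04070 = 38.76 d
  layer 2 (silt): t_2 = 6.22 × 0.09 / 0.04070 = 13.75 d
  layer 3 (coarse sand): t_3 = 8.48 × 0.25 / 0.04070 = 52.09 d
  layer 4 (karst limestone): t_4 = 10.8 × 0.14 / 0.04070 = 37.15 d
Total t = Σ t_i = 141.8 days = 0.3881 years.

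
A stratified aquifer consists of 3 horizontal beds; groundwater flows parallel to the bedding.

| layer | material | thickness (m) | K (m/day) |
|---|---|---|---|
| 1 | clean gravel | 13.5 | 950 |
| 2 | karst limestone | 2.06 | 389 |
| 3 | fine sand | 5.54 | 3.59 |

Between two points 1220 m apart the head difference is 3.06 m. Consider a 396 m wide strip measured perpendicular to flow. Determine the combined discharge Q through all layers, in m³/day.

13600

Flow is parallel to layering, so each bed carries its own Darcy discharge and the transmissivities add.
Σ(K_i·b_i) = 950×13.5 + 389×2.06 + 3.59×5.54 = 13646 m²/day.
Hydraulic gradient i = Δh / L = 3.06 / 1220 = 0.002508.
Q = Σ(K_i·b_i) · W · i = 13646 × 396 × 0.002508 = 13554 m³/day.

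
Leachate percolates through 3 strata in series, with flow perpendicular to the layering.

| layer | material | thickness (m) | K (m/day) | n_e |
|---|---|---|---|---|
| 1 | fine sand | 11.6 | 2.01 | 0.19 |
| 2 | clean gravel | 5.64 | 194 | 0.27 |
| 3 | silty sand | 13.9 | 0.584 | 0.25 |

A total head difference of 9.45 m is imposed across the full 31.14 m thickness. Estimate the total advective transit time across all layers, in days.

22.6

With flow normal to the layers, continuity requires the same specific discharge q through every layer.
Σ(b_i/K_i) = 11.6/2.01 + 5.64/194 + 13.9/0.584 = 29.60 d.
q = Δh / Σ(b_i/K_i) = 9.45 / 29.60 = 0.3192 m/day.
In each layer the seepage velocity is v_i = q/n_i, so the layer transit time is t_i = b_i·n_i / q:
  layer 1 (fine sand): t_1 = 11.6 × 0.19 / 0.3192 = 6.904 d
  layer 2 (clean gravel): t_2 = 5.64 × 0.27 / 0.3192 = 4.770 d
  layer 3 (silty sand): t_3 = 13.9 × 0.25 / 0.3192 = 10.89 d
Total t = Σ t_i = 22.56 days.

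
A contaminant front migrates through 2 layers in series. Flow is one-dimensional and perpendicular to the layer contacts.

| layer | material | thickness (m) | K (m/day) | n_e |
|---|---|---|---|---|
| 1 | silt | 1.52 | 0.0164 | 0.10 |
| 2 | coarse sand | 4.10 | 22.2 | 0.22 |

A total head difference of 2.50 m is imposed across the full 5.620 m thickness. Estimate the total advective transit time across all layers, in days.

39.2

With flow normal to the layers, continuity requires the same specific discharge q through every layer.
Σ(b_i/K_i) = 1.52/0.0164 + 4.10/22.2 = 92.87 d.
q = Δh / Σ(b_i/K_i) = 2.50 / 92.87 = 0.02692 m/day.
In each layer the seepage velocity is v_i = q/n_i, so the layer transit time is t_i = b_i·n_i / q:
  layer 1 (silt): t_1 = 1.52 × 0.10 / 0.02692 = 5.646 d
  layer 2 (coarse sand): t_2 = 4.10 × 0.22 / 0.02692 = 33.51 d
Total t = Σ t_i = 39.15 days.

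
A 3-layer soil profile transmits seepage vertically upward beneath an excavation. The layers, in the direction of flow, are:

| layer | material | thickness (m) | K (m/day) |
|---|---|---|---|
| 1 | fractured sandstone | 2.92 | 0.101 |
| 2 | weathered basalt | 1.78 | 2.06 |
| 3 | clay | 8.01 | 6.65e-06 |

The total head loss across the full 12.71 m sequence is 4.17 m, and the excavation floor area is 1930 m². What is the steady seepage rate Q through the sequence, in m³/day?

Flow is perpendicular to layering, so the layers act in series and the equivalent K is the thickness-weighted harmonic mean.
Total thickness L = 2.92 + 1.78 + 8.01 = 12.71 m.
Σ(b_i/K_i) = 2.92/0.101 + 1.78/2.06 + 8.01/6.65e-06 = 1.205e+06 d.
K_eq = L / Σ(b_i/K_i) = 12.71 / 1.205e+06 = 1.055e-05 m/day.
Q = K_eq · A · (Δh/L) = 1.055e-05 × 1930 × (4.17/12.71) = 0.006681 m³/day.

0.00668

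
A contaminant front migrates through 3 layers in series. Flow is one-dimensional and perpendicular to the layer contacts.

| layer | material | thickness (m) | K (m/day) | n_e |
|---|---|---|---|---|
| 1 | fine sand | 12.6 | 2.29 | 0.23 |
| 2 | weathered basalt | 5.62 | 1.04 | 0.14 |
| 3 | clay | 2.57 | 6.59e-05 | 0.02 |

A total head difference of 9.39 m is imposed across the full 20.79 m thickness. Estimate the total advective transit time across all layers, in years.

With flow normal to the layers, continuity requires the same specific discharge q through every layer.
Σ(b_i/K_i) = 12.6/2.29 + 5.62/1.04 + 2.57/6.59e-05 = 39009 d.
q = Δh / Σ(b_i/K_i) = 9.39 / 39009 = 0.0002407 m/day.
In each layer the seepage velocity is v_i = q/n_i, so the layer transit time is t_i = b_i·n_i / q:
  layer 1 (fine sand): t_1 = 12.6 × 0.23 / 0.0002407 = 12039 d
  layer 2 (weathered basalt): t_2 = 5.62 × 0.14 / 0.0002407 = 3269 d
  layer 3 (clay): t_3 = 2.57 × 0.02 / 0.0002407 = 213.5 d
Total t = Σ t_i = 15521 days = 42.50 years.

42.5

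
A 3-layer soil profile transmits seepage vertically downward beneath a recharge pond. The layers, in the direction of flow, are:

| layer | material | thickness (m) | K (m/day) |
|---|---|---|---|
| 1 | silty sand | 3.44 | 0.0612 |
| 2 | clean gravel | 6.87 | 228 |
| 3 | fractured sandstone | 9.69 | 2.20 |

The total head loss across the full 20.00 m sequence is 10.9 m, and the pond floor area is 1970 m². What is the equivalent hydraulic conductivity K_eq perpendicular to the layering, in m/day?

Flow is perpendicular to layering, so the layers act in series and the equivalent K is the thickness-weighted harmonic mean.
Total thickness L = 3.44 + 6.87 + 9.69 = 20.00 m.
Σ(b_i/K_i) = 3.44/0.0612 + 6.87/228 + 9.69/2.20 = 60.64 d.
K_eq = L / Σ(b_i/K_i) = 20.00 / 60.64 = 0.3298 m/day.

0.330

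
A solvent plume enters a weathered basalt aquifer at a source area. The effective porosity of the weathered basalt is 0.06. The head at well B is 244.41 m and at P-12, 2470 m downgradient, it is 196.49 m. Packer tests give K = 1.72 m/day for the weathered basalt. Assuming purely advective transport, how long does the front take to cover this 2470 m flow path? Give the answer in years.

Hydraulic gradient i = (244.41 − 196.49) / 2470 = 47.92 / 2470 = 0.01940.
Darcy flux q = K · i = 1.720 × 0.01940 = 0.03337 m/day.
Seepage velocity v = q / n_e = 0.03337 / 0.06 = 0.5562 m/day.
Travel time t = L / v = 2470 / 0.5562 = 4441 days = 12.16 years.

12.2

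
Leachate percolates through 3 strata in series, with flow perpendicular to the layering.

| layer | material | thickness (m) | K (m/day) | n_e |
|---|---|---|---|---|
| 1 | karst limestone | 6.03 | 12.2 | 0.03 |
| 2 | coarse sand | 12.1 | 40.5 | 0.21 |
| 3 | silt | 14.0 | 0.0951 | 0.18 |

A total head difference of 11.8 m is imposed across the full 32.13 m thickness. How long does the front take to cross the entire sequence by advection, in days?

With flow normal to the layers, continuity requires the same specific discharge q through every layer.
Σ(b_i/K_i) = 6.03/12.2 + 12.1/40.5 + 14.0/0.0951 = 148.0 d.
q = Δh / Σ(b_i/K_i) = 11.8 / 148.0 = 0.07973 m/day.
In each layer the seepage velocity is v_i = q/n_i, so the layer transit time is t_i = b_i·n_i / q:
  layer 1 (karst limestone): t_1 = 6.03 × 0.03 / 0.07973 = 2.269 d
  layer 2 (coarse sand): t_2 = 12.1 × 0.21 / 0.07973 = 31.87 d
  layer 3 (silt): t_3 = 14.0 × 0.18 / 0.07973 = 31.61 d
Total t = Σ t_i = 65.75 days.

65.7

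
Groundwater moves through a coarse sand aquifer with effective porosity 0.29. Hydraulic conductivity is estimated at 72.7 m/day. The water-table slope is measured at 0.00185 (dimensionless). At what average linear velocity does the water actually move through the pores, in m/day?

Hydraulic gradient i = 0.00185.
Darcy flux q = K · i = 72.70 × 0.001850 = 0.1345 m/day.
Seepage velocity v = q / n_e = 0.1345 / 0.29 = 0.4638 m/day.

0.464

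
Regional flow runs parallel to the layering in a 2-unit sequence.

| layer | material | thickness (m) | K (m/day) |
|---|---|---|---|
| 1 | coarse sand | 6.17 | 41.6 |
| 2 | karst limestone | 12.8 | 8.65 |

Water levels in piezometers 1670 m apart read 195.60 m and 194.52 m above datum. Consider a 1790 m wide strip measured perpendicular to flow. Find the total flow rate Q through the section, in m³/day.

425

Flow is parallel to layering, so each bed carries its own Darcy discharge and the transmissivities add.
Σ(K_i·b_i) = 41.6×6.17 + 8.65×12.8 = 367.4 m²/day.
Hydraulic gradient i = (195.60 − 194.52) / 1670 = 1.08 / 1670 = 0.0006467.
Q = Σ(K_i·b_i) · W · i = 367.4 × 1790 × 0.0006467 = 425.3 m³/day.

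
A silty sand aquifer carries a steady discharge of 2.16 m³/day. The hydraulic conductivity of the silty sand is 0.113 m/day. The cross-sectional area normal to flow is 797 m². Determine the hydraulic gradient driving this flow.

0.0240

From Q = K·A·i, i = Q / (K·A) = 2.16 / (0.1130 × 797.0) = 0.02398.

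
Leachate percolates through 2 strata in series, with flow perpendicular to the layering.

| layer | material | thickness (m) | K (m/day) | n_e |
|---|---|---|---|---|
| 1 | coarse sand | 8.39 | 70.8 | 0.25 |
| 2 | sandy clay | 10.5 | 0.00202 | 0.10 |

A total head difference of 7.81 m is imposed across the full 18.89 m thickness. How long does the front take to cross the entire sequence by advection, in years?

5.74

With flow normal to the layers, continuity requires the same specific discharge q through every layer.
Σ(b_i/K_i) = 8.39/70.8 + 10.5/0.00202 = 5198 d.
q = Δh / Σ(b_i/K_i) = 7.81 / 5198 = 0.001502 m/day.
In each layer the seepage velocity is v_i = q/n_i, so the layer transit time is t_i = b_i·n_i / q:
  layer 1 (coarse sand): t_1 = 8.39 × 0.25 / 0.001502 = 1396 d
  layer 2 (sandy clay): t_2 = 10.5 × 0.10 / 0.001502 = 698.9 d
Total t = Σ t_i = 2095 days = 5.736 years.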